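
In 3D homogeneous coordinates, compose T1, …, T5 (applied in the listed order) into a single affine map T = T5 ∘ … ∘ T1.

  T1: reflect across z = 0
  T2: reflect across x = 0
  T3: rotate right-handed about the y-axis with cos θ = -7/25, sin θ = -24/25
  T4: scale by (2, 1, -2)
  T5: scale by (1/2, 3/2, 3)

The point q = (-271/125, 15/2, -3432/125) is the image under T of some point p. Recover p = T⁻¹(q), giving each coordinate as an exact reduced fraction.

p = (-5, 5, -4/5)

T1 = [1 0 0 0; 0 1 0 0; 0 0 -1 0; 0 0 0 1]
T2·T1 = [-1 0 0 0; 0 1 0 0; 0 0 -1 0; 0 0 0 1]
T3·…·T1 = [7/25 0 24/25 0; 0 1 0 0; -24/25 0 7/25 0; 0 0 0 1]
T4·…·T1 = [14/25 0 48/25 0; 0 1 0 0; 48/25 0 -14/25 0; 0 0 0 1]
T5·…·T1 = [7/25 0 24/25 0; 0 3/2 0 0; 144/25 0 -42/25 0; 0 0 0 1]
det M = -9; M⁻¹ = [7/25 0 4/25 0; 0 2/3 0 0; 24/25 0 -7/150 0; 0 0 0 1]
M⁻¹ · (-271/125, 15/2, -3432/125)ᵀ = (-5, 5, -4/5)ᵀ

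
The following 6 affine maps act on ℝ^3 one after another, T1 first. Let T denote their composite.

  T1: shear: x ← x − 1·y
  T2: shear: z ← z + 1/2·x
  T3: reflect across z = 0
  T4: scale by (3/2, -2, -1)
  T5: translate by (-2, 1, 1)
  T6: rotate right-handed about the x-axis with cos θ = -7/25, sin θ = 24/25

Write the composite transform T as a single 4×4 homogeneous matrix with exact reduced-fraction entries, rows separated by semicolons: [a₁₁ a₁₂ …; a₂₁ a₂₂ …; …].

T1 = [1 -1 0 0; 0 1 0 0; 0 0 1 0; 0 0 0 1]
T2·T1 = [1 -1 0 0; 0 1 0 0; 1/2 -1/2 1 0; 0 0 0 1]
T3·…·T1 = [1 -1 0 0; 0 1 0 0; -1/2 1/2 -1 0; 0 0 0 1]
T4·…·T1 = [3/2 -3/2 0 0; 0 -2 0 0; 1/2 -1/2 1 0; 0 0 0 1]
T5·…·T1 = [3/2 -3/2 0 -2; 0 -2 0 1; 1/2 -1/2 1 1; 0 0 0 1]
T6·…·T1 = [3/2 -3/2 0 -2; -12/25 26/25 -24/25 -31/25; -7/50 -89/50 -7/25 17/25; 0 0 0 1]

T = [3/2 -3/2 0 -2; -12/25 26/25 -24/25 -31/25; -7/50 -89/50 -7/25 17/25; 0 0 0 1]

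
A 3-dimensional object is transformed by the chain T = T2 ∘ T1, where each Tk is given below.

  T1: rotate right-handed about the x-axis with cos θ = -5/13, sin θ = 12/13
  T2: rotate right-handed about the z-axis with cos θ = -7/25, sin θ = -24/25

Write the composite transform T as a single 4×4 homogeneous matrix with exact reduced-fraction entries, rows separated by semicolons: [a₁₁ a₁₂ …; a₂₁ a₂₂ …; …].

T = [-7/25 -24/65 -288/325 0; -24/25 7/65 84/325 0; 0 12/13 -5/13 0; 0 0 0 1]

T1 = [1 0 0 0; 0 -5/13 -12/13 0; 0 12/13 -5/13 0; 0 0 0 1]
T2·T1 = [-7/25 -24/65 -288/325 0; -24/25 7/65 84/325 0; 0 12/13 -5/13 0; 0 0 0 1]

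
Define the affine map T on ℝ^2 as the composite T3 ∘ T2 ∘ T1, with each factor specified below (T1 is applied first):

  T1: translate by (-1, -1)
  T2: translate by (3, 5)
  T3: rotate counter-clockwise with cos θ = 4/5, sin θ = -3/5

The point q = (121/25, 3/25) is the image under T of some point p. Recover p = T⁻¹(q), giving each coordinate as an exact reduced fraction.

p = (9/5, -1)

T1 = [1 0 -1; 0 1 -1; 0 0 1]
T2·T1 = [1 0 2; 0 1 4; 0 0 1]
T3·…·T1 = [4/5 3/5 4; -3/5 4/5 2; 0 0 1]
det M = 1; M⁻¹ = [4/5 -3/5 -2; 3/5 4/5 -4; 0 0 1]
M⁻¹ · (121/25, 3/25)ᵀ = (9/5, -1)ᵀ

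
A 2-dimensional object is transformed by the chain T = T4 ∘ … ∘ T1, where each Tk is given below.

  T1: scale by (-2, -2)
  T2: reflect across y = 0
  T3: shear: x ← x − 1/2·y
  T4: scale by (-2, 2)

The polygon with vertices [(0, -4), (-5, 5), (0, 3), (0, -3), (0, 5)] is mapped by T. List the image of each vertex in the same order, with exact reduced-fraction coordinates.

T1 scale by (-2, -2): (0, -4) → (0, 8); (-5, 5) → (10, -10); (0, 3) → (0, -6); (0, -3) → (0, 6); (0, 5) → (0, -10)
T2 reflect across y = 0: (0, 8) → (0, -8); (10, -10) → (10, 10); (0, -6) → (0, 6); (0, 6) → (0, -6); (0, -10) → (0, 10)
T3 shear: x ← x − 1/2·y: (0, -8) → (4, -8); (10, 10) → (5, 10); (0, 6) → (-3, 6); (0, -6) → (3, -6); (0, 10) → (-5, 10)
T4 scale by (-2, 2): (4, -8) → (-8, -16); (5, 10) → (-10, 20); (-3, 6) → (6, 12); (3, -6) → (-6, -12); (-5, 10) → (10, 20)

image vertices: (-8, -16), (-10, 20), (6, 12), (-6, -12), (10, 20)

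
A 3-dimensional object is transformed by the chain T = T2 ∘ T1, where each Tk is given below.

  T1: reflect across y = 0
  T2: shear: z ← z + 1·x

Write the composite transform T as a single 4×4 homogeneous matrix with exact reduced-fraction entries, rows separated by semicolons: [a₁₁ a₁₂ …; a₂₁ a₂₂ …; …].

T = [1 0 0 0; 0 -1 0 0; 1 0 1 0; 0 0 0 1]

T1 = [1 0 0 0; 0 -1 0 0; 0 0 1 0; 0 0 0 1]
T2·T1 = [1 0 0 0; 0 -1 0 0; 1 0 1 0; 0 0 0 1]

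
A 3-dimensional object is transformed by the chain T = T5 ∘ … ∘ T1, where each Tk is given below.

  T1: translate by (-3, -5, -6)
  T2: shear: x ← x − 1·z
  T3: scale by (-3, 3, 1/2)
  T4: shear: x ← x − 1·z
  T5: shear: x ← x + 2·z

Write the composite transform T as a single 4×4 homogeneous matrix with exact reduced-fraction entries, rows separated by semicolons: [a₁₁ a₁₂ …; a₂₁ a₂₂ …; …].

T = [-3 0 7/2 -12; 0 3 0 -15; 0 0 1/2 -3; 0 0 0 1]

T1 = [1 0 0 -3; 0 1 0 -5; 0 0 1 -6; 0 0 0 1]
T2·T1 = [1 0 -1 3; 0 1 0 -5; 0 0 1 -6; 0 0 0 1]
T3·…·T1 = [-3 0 3 -9; 0 3 0 -15; 0 0 1/2 -3; 0 0 0 1]
T4·…·T1 = [-3 0 5/2 -6; 0 3 0 -15; 0 0 1/2 -3; 0 0 0 1]
T5·…·T1 = [-3 0 7/2 -12; 0 3 0 -15; 0 0 1/2 -3; 0 0 0 1]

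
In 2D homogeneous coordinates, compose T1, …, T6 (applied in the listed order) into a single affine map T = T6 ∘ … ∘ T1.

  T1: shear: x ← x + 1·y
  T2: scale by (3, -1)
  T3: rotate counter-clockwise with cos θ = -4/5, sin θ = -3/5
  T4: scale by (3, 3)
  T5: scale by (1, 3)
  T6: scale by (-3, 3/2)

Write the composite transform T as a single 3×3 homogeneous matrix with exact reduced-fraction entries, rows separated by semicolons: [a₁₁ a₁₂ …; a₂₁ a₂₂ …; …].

T = [108/5 27 0; -243/10 -27/2 0; 0 0 1]

T1 = [1 1 0; 0 1 0; 0 0 1]
T2·T1 = [3 3 0; 0 -1 0; 0 0 1]
T3·…·T1 = [-12/5 -3 0; -9/5 -1 0; 0 0 1]
T4·…·T1 = [-36/5 -9 0; -27/5 -3 0; 0 0 1]
T5·…·T1 = [-36/5 -9 0; -81/5 -9 0; 0 0 1]
T6·…·T1 = [108/5 27 0; -243/10 -27/2 0; 0 0 1]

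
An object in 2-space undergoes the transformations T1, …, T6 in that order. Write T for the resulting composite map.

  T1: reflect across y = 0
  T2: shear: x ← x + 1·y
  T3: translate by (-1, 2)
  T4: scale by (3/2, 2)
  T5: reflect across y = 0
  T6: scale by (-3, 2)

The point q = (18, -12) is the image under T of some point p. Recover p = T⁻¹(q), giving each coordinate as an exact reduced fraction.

p = (-4, -1)

T1 = [1 0 0; 0 -1 0; 0 0 1]
T2·T1 = [1 -1 0; 0 -1 0; 0 0 1]
T3·…·T1 = [1 -1 -1; 0 -1 2; 0 0 1]
T4·…·T1 = [3/2 -3/2 -3/2; 0 -2 4; 0 0 1]
T5·…·T1 = [3/2 -3/2 -3/2; 0 2 -4; 0 0 1]
T6·…·T1 = [-9/2 9/2 9/2; 0 4 -8; 0 0 1]
det M = -18; M⁻¹ = [-2/9 1/4 3; 0 1/4 2; 0 0 1]
M⁻¹ · (18, -12)ᵀ = (-4, -1)ᵀ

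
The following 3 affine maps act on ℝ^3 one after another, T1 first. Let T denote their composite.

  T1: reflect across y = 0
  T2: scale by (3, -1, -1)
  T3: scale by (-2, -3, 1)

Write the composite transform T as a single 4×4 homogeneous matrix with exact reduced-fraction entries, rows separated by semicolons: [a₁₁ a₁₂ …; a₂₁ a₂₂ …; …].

T = [-6 0 0 0; 0 -3 0 0; 0 0 -1 0; 0 0 0 1]

T1 = [1 0 0 0; 0 -1 0 0; 0 0 1 0; 0 0 0 1]
T2·T1 = [3 0 0 0; 0 1 0 0; 0 0 -1 0; 0 0 0 1]
T3·…·T1 = [-6 0 0 0; 0 -3 0 0; 0 0 -1 0; 0 0 0 1]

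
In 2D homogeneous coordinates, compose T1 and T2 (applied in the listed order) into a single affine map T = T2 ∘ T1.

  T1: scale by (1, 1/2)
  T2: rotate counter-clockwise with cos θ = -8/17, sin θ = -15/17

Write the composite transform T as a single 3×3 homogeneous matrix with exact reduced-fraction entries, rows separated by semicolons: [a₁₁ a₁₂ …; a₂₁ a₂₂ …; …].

T = [-8/17 15/34 0; -15/17 -4/17 0; 0 0 1]

T1 = [1 0 0; 0 1/2 0; 0 0 1]
T2·T1 = [-8/17 15/34 0; -15/17 -4/17 0; 0 0 1]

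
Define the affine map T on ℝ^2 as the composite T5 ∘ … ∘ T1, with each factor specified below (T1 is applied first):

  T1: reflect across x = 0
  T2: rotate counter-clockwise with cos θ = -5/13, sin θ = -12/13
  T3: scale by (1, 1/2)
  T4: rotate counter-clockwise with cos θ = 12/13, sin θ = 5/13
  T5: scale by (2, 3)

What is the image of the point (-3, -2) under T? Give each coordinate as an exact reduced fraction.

T(p) = (-62/13, -81/13)

T1 reflect across x = 0: (-3, -2) → (3, -2)
T2 rotate counter-clockwise with cos θ = -5/13, sin θ = -12/13: (3, -2) → (-3, -2)
T3 scale by (1, 1/2): (-3, -2) → (-3, -1)
T4 rotate counter-clockwise with cos θ = 12/13, sin θ = 5/13: (-3, -1) → (-31/13, -27/13)
T5 scale by (2, 3): (-31/13, -27/13) → (-62/13, -81/13)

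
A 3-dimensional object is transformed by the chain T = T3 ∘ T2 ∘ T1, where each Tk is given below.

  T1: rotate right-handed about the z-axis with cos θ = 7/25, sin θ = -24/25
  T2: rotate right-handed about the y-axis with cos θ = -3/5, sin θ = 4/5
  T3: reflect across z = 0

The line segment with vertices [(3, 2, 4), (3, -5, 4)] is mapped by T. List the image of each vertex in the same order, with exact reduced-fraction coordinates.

T1 rotate right-handed about the z-axis with cos θ = 7/25, sin θ = -24/25: (3, 2, 4) → (69/25, -58/25, 4); (3, -5, 4) → (-99/25, -107/25, 4)
T2 rotate right-handed about the y-axis with cos θ = -3/5, sin θ = 4/5: (69/25, -58/25, 4) → (193/125, -58/25, -576/125); (-99/25, -107/25, 4) → (697/125, -107/25, 96/125)
T3 reflect across z = 0: (193/125, -58/25, -576/125) → (193/125, -58/25, 576/125); (697/125, -107/25, 96/125) → (697/125, -107/25, -96/125)

image vertices: (193/125, -58/25, 576/125), (697/125, -107/25, -96/125)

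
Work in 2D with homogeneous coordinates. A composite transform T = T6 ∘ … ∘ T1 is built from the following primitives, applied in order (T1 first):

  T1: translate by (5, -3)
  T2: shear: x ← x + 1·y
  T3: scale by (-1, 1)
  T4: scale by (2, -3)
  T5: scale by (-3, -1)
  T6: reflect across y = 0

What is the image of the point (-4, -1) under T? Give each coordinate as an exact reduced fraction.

T1 translate by (5, -3): (-4, -1) → (1, -4)
T2 shear: x ← x + 1·y: (1, -4) → (-3, -4)
T3 scale by (-1, 1): (-3, -4) → (3, -4)
T4 scale by (2, -3): (3, -4) → (6, 12)
T5 scale by (-3, -1): (6, 12) → (-18, -12)
T6 reflect across y = 0: (-18, -12) → (-18, 12)

T(p) = (-18, 12)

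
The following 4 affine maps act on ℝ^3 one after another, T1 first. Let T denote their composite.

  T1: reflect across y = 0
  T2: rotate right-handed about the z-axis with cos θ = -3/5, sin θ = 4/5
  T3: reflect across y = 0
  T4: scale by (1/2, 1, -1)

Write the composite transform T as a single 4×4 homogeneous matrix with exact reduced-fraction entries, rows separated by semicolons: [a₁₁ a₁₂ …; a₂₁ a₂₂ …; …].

T = [-3/10 2/5 0 0; -4/5 -3/5 0 0; 0 0 -1 0; 0 0 0 1]

T1 = [1 0 0 0; 0 -1 0 0; 0 0 1 0; 0 0 0 1]
T2·T1 = [-3/5 4/5 0 0; 4/5 3/5 0 0; 0 0 1 0; 0 0 0 1]
T3·…·T1 = [-3/5 4/5 0 0; -4/5 -3/5 0 0; 0 0 1 0; 0 0 0 1]
T4·…·T1 = [-3/10 2/5 0 0; -4/5 -3/5 0 0; 0 0 -1 0; 0 0 0 1]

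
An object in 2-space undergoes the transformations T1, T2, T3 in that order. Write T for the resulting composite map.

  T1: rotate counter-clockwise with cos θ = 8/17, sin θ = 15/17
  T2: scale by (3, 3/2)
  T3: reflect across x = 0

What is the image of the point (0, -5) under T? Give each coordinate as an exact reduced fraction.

T1 rotate counter-clockwise with cos θ = 8/17, sin θ = 15/17: (0, -5) → (75/17, -40/17)
T2 scale by (3, 3/2): (75/17, -40/17) → (225/17, -60/17)
T3 reflect across x = 0: (225/17, -60/17) → (-225/17, -60/17)

T(p) = (-225/17, -60/17)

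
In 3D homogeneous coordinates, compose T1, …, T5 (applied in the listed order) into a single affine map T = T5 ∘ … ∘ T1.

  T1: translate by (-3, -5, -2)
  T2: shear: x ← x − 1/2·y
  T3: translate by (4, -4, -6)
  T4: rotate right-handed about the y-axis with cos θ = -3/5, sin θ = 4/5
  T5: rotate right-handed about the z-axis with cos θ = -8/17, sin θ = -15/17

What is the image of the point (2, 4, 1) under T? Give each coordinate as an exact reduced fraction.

T(p) = (-67/85, 311/34, 7/5)

T1 translate by (-3, -5, -2): (2, 4, 1) → (-1, -1, -1)
T2 shear: x ← x − 1/2·y: (-1, -1, -1) → (-1/2, -1, -1)
T3 translate by (4, -4, -6): (-1/2, -1, -1) → (7/2, -5, -7)
T4 rotate right-handed about the y-axis with cos θ = -3/5, sin θ = 4/5: (7/2, -5, -7) → (-77/10, -5, 7/5)
T5 rotate right-handed about the z-axis with cos θ = -8/17, sin θ = -15/17: (-77/10, -5, 7/5) → (-67/85, 311/34, 7/5)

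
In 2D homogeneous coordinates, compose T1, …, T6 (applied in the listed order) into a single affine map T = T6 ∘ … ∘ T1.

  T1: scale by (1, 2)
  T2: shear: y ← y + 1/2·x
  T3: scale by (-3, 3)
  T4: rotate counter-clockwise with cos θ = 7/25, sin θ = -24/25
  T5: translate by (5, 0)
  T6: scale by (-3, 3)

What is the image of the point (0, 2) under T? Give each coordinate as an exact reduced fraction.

T(p) = (-1239/25, 252/25)

T1 scale by (1, 2): (0, 2) → (0, 4)
T2 shear: y ← y + 1/2·x: (0, 4) → (0, 4)
T3 scale by (-3, 3): (0, 4) → (0, 12)
T4 rotate counter-clockwise with cos θ = 7/25, sin θ = -24/25: (0, 12) → (288/25, 84/25)
T5 translate by (5, 0): (288/25, 84/25) → (413/25, 84/25)
T6 scale by (-3, 3): (413/25, 84/25) → (-1239/25, 252/25)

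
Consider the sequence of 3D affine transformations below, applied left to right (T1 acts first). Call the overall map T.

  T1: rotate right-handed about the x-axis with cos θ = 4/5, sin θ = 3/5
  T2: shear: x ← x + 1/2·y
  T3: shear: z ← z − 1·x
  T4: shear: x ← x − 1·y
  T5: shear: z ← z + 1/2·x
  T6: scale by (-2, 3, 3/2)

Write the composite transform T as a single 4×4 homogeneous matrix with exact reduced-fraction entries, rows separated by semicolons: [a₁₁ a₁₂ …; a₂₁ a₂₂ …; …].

T1 = [1 0 0 0; 0 4/5 -3/5 0; 0 3/5 4/5 0; 0 0 0 1]
T2·T1 = [1 2/5 -3/10 0; 0 4/5 -3/5 0; 0 3/5 4/5 0; 0 0 0 1]
T3·…·T1 = [1 2/5 -3/10 0; 0 4/5 -3/5 0; -1 1/5 11/10 0; 0 0 0 1]
T4·…·T1 = [1 -2/5 3/10 0; 0 4/5 -3/5 0; -1 1/5 11/10 0; 0 0 0 1]
T5·…·T1 = [1 -2/5 3/10 0; 0 4/5 -3/5 0; -1/2 0 5/4 0; 0 0 0 1]
T6·…·T1 = [-2 4/5 -3/5 0; 0 12/5 -9/5 0; -3/4 0 15/8 0; 0 0 0 1]

T = [-2 4/5 -3/5 0; 0 12/5 -9/5 0; -3/4 0 15/8 0; 0 0 0 1]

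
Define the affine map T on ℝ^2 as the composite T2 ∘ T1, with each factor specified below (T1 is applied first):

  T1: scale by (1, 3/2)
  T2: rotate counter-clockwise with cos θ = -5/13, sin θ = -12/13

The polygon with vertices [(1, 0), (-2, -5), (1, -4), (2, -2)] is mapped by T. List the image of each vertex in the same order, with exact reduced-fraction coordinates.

T1 scale by (1, 3/2): (1, 0) → (1, 0); (-2, -5) → (-2, -15/2); (1, -4) → (1, -6); (2, -2) → (2, -3)
T2 rotate counter-clockwise with cos θ = -5/13, sin θ = -12/13: (1, 0) → (-5/13, -12/13); (-2, -15/2) → (-80/13, 123/26); (1, -6) → (-77/13, 18/13); (2, -3) → (-46/13, -9/13)

image vertices: (-5/13, -12/13), (-80/13, 123/26), (-77/13, 18/13), (-46/13, -9/13)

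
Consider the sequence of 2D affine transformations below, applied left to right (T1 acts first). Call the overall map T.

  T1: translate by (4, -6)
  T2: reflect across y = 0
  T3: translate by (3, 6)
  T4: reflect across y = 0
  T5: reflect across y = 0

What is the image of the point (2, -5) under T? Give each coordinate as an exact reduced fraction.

T(p) = (9, 17)

T1 translate by (4, -6): (2, -5) → (6, -11)
T2 reflect across y = 0: (6, -11) → (6, 11)
T3 translate by (3, 6): (6, 11) → (9, 17)
T4 reflect across y = 0: (9, 17) → (9, -17)
T5 reflect across y = 0: (9, -17) → (9, 17)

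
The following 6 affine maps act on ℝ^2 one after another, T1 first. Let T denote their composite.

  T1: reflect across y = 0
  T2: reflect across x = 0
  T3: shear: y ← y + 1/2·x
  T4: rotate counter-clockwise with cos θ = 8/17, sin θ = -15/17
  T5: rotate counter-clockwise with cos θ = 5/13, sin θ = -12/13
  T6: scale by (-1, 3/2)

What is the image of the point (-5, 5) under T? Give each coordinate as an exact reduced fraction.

T1 reflect across y = 0: (-5, 5) → (-5, -5)
T2 reflect across x = 0: (-5, -5) → (5, -5)
T3 shear: y ← y + 1/2·x: (5, -5) → (5, -5/2)
T4 rotate counter-clockwise with cos θ = 8/17, sin θ = -15/17: (5, -5/2) → (5/34, -95/17)
T5 rotate counter-clockwise with cos θ = 5/13, sin θ = -12/13: (5/34, -95/17) → (-2255/442, -505/221)
T6 scale by (-1, 3/2): (-2255/442, -505/221) → (2255/442, -1515/442)

T(p) = (2255/442, -1515/442)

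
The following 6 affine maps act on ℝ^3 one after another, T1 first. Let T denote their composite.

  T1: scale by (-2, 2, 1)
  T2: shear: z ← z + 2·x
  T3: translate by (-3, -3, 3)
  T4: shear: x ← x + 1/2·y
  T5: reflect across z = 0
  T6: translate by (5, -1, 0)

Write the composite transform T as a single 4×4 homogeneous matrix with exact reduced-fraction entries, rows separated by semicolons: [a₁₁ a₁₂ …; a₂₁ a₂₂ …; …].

T = [-2 1 0 1/2; 0 2 0 -4; 4 0 -1 -3; 0 0 0 1]

T1 = [-2 0 0 0; 0 2 0 0; 0 0 1 0; 0 0 0 1]
T2·T1 = [-2 0 0 0; 0 2 0 0; -4 0 1 0; 0 0 0 1]
T3·…·T1 = [-2 0 0 -3; 0 2 0 -3; -4 0 1 3; 0 0 0 1]
T4·…·T1 = [-2 1 0 -9/2; 0 2 0 -3; -4 0 1 3; 0 0 0 1]
T5·…·T1 = [-2 1 0 -9/2; 0 2 0 -3; 4 0 -1 -3; 0 0 0 1]
T6·…·T1 = [-2 1 0 1/2; 0 2 0 -4; 4 0 -1 -3; 0 0 0 1]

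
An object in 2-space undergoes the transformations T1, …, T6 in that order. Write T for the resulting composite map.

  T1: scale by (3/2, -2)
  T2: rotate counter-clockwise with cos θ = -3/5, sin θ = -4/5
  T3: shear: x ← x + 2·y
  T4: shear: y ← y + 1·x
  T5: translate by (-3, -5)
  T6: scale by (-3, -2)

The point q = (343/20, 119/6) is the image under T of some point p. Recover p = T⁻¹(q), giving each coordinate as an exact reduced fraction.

T1 = [3/2 0 0; 0 -2 0; 0 0 1]
T2·T1 = [-9/10 -8/5 0; -6/5 6/5 0; 0 0 1]
T3·…·T1 = [-33/10 4/5 0; -6/5 6/5 0; 0 0 1]
T4·…·T1 = [-33/10 4/5 0; -9/2 2 0; 0 0 1]
T5·…·T1 = [-33/10 4/5 -3; -9/2 2 -5; 0 0 1]
T6·…·T1 = [99/10 -12/5 9; 9 -4 10; 0 0 1]
det M = -18; M⁻¹ = [2/9 -2/15 -2/3; 1/2 -11/20 1; 0 0 1]
M⁻¹ · (343/20, 119/6)ᵀ = (1/2, -4/3)ᵀ

p = (1/2, -4/3)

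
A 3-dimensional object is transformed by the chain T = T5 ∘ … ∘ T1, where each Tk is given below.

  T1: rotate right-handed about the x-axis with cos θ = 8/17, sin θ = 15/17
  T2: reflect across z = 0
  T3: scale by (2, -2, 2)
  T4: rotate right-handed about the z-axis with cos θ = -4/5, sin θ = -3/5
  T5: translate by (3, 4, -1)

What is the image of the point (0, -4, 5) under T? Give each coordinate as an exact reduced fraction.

T1 rotate right-handed about the x-axis with cos θ = 8/17, sin θ = 15/17: (0, -4, 5) → (0, -107/17, -20/17)
T2 reflect across z = 0: (0, -107/17, -20/17) → (0, -107/17, 20/17)
T3 scale by (2, -2, 2): (0, -107/17, 20/17) → (0, 214/17, 40/17)
T4 rotate right-handed about the z-axis with cos θ = -4/5, sin θ = -3/5: (0, 214/17, 40/17) → (642/85, -856/85, 40/17)
T5 translate by (3, 4, -1): (642/85, -856/85, 40/17) → (897/85, -516/85, 23/17)

T(p) = (897/85, -516/85, 23/17)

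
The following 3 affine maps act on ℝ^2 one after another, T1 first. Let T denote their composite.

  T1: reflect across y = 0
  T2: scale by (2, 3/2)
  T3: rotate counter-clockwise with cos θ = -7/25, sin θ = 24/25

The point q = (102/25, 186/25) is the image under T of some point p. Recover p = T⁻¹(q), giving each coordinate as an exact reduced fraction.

T1 = [1 0 0; 0 -1 0; 0 0 1]
T2·T1 = [2 0 0; 0 -3/2 0; 0 0 1]
T3·…·T1 = [-14/25 36/25 0; 48/25 21/50 0; 0 0 1]
det M = -3; M⁻¹ = [-7/50 12/25 0; 16/25 14/75 0; 0 0 1]
M⁻¹ · (102/25, 186/25)ᵀ = (3, 4)ᵀ

p = (3, 4)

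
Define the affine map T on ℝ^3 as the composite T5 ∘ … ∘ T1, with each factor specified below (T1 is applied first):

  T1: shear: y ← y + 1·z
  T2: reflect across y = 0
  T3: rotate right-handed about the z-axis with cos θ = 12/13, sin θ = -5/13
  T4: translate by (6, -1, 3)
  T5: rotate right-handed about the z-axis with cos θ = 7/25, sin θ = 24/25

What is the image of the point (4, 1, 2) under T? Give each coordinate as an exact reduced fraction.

T(p) = (2433/325, 2181/325, 5)

T1 shear: y ← y + 1·z: (4, 1, 2) → (4, 3, 2)
T2 reflect across y = 0: (4, 3, 2) → (4, -3, 2)
T3 rotate right-handed about the z-axis with cos θ = 12/13, sin θ = -5/13: (4, -3, 2) → (33/13, -56/13, 2)
T4 translate by (6, -1, 3): (33/13, -56/13, 2) → (111/13, -69/13, 5)
T5 rotate right-handed about the z-axis with cos θ = 7/25, sin θ = 24/25: (111/13, -69/13, 5) → (2433/325, 2181/325, 5)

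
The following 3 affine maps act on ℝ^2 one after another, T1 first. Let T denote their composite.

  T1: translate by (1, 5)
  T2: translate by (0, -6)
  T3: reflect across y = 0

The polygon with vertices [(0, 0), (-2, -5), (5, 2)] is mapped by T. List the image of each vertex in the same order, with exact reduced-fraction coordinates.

T1 translate by (1, 5): (0, 0) → (1, 5); (-2, -5) → (-1, 0); (5, 2) → (6, 7)
T2 translate by (0, -6): (1, 5) → (1, -1); (-1, 0) → (-1, -6); (6, 7) → (6, 1)
T3 reflect across y = 0: (1, -1) → (1, 1); (-1, -6) → (-1, 6); (6, 1) → (6, -1)

image vertices: (1, 1), (-1, 6), (6, -1)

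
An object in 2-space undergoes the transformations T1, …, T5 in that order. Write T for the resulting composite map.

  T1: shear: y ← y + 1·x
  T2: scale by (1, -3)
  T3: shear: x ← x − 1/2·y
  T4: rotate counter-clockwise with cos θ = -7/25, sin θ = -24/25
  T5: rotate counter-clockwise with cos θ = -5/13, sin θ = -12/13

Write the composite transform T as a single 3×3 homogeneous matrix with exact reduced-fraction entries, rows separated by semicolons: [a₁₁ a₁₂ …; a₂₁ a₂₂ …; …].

T = [-41/650 93/130 0; 1269/325 213/65 0; 0 0 1]

T1 = [1 0 0; 1 1 0; 0 0 1]
T2·T1 = [1 0 0; -3 -3 0; 0 0 1]
T3·…·T1 = [5/2 3/2 0; -3 -3 0; 0 0 1]
T4·…·T1 = [-179/50 -33/10 0; -39/25 -3/5 0; 0 0 1]
T5·…·T1 = [-41/650 93/130 0; 1269/325 213/65 0; 0 0 1]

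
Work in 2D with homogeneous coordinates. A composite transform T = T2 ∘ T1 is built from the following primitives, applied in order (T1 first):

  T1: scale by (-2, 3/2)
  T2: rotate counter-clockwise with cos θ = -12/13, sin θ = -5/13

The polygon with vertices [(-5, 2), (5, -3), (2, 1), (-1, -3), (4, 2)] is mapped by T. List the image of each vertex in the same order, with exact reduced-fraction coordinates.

image vertices: (-105/13, -86/13), (15/2, 8), (111/26, 2/13), (-93/26, 44/13), (111/13, 4/13)

T1 scale by (-2, 3/2): (-5, 2) → (10, 3); (5, -3) → (-10, -9/2); (2, 1) → (-4, 3/2); (-1, -3) → (2, -9/2); (4, 2) → (-8, 3)
T2 rotate counter-clockwise with cos θ = -12/13, sin θ = -5/13: (10, 3) → (-105/13, -86/13); (-10, -9/2) → (15/2, 8); (-4, 3/2) → (111/26, 2/13); (2, -9/2) → (-93/26, 44/13); (-8, 3) → (111/13, 4/13)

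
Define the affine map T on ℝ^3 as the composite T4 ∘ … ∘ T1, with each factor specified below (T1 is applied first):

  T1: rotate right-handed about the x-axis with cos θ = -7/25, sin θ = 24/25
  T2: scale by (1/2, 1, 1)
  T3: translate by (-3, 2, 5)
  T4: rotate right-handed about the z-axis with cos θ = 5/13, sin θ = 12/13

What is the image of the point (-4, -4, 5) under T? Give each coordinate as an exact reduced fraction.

T(p) = (-121/325, -342/65, -6/25)

T1 rotate right-handed about the x-axis with cos θ = -7/25, sin θ = 24/25: (-4, -4, 5) → (-4, -92/25, -131/25)
T2 scale by (1/2, 1, 1): (-4, -92/25, -131/25) → (-2, -92/25, -131/25)
T3 translate by (-3, 2, 5): (-2, -92/25, -131/25) → (-5, -42/25, -6/25)
T4 rotate right-handed about the z-axis with cos θ = 5/13, sin θ = 12/13: (-5, -42/25, -6/25) → (-121/325, -342/65, -6/25)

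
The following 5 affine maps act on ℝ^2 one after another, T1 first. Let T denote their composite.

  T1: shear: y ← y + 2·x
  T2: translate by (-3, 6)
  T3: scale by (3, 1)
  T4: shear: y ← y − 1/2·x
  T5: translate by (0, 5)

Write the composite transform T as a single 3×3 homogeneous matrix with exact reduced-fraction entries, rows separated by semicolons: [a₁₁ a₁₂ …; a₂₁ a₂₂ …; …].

T = [3 0 -9; 1/2 1 31/2; 0 0 1]

T1 = [1 0 0; 2 1 0; 0 0 1]
T2·T1 = [1 0 -3; 2 1 6; 0 0 1]
T3·…·T1 = [3 0 -9; 2 1 6; 0 0 1]
T4·…·T1 = [3 0 -9; 1/2 1 21/2; 0 0 1]
T5·…·T1 = [3 0 -9; 1/2 1 31/2; 0 0 1]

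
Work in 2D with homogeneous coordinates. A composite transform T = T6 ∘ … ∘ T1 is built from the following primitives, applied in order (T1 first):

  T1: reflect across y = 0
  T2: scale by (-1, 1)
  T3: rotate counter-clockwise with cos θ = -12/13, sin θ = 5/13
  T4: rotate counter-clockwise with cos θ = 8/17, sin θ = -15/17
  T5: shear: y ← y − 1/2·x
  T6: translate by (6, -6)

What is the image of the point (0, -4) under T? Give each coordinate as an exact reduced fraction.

T1 reflect across y = 0: (0, -4) → (0, 4)
T2 scale by (-1, 1): (0, 4) → (0, 4)
T3 rotate counter-clockwise with cos θ = -12/13, sin θ = 5/13: (0, 4) → (-20/13, -48/13)
T4 rotate counter-clockwise with cos θ = 8/17, sin θ = -15/17: (-20/13, -48/13) → (-880/221, -84/221)
T5 shear: y ← y − 1/2·x: (-880/221, -84/221) → (-880/221, 356/221)
T6 translate by (6, -6): (-880/221, 356/221) → (446/221, -970/221)

T(p) = (446/221, -970/221)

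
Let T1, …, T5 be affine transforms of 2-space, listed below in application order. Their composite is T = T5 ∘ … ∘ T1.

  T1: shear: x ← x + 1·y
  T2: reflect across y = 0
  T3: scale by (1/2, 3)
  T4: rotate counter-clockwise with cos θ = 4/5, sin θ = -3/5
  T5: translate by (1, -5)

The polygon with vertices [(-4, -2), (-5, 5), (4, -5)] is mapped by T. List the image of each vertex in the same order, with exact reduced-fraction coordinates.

T1 shear: x ← x + 1·y: (-4, -2) → (-6, -2); (-5, 5) → (0, 5); (4, -5) → (-1, -5)
T2 reflect across y = 0: (-6, -2) → (-6, 2); (0, 5) → (0, -5); (-1, -5) → (-1, 5)
T3 scale by (1/2, 3): (-6, 2) → (-3, 6); (0, -5) → (0, -15); (-1, 5) → (-1/2, 15)
T4 rotate counter-clockwise with cos θ = 4/5, sin θ = -3/5: (-3, 6) → (6/5, 33/5); (0, -15) → (-9, -12); (-1/2, 15) → (43/5, 123/10)
T5 translate by (1, -5): (6/5, 33/5) → (11/5, 8/5); (-9, -12) → (-8, -17); (43/5, 123/10) → (48/5, 73/10)

image vertices: (11/5, 8/5), (-8, -17), (48/5, 73/10)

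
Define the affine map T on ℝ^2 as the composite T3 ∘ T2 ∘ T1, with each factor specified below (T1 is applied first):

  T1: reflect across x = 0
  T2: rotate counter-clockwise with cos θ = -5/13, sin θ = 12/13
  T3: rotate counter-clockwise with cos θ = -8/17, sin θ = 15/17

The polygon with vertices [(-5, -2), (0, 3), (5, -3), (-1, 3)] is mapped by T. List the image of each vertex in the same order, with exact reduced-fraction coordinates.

T1 reflect across x = 0: (-5, -2) → (5, -2); (0, 3) → (0, 3); (5, -3) → (-5, -3); (-1, 3) → (1, 3)
T2 rotate counter-clockwise with cos θ = -5/13, sin θ = 12/13: (5, -2) → (-1/13, 70/13); (0, 3) → (-36/13, -15/13); (-5, -3) → (61/13, -45/13); (1, 3) → (-41/13, -3/13)
T3 rotate counter-clockwise with cos θ = -8/17, sin θ = 15/17: (-1/13, 70/13) → (-1042/221, -575/221); (-36/13, -15/13) → (513/221, -420/221); (61/13, -45/13) → (11/13, 75/13); (-41/13, -3/13) → (373/221, -591/221)

image vertices: (-1042/221, -575/221), (513/221, -420/221), (11/13, 75/13), (373/221, -591/221)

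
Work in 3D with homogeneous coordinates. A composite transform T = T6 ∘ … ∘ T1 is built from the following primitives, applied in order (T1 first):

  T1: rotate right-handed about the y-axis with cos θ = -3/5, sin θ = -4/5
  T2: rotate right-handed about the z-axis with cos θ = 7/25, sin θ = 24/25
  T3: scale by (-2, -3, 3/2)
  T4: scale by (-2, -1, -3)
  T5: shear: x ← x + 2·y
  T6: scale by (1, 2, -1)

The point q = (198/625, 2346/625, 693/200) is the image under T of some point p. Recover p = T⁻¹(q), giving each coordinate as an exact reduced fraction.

T1 = [-3/5 0 -4/5 0; 0 1 0 0; 4/5 0 -3/5 0; 0 0 0 1]
T2·T1 = [-21/125 -24/25 -28/125 0; -72/125 7/25 -96/125 0; 4/5 0 -3/5 0; 0 0 0 1]
T3·…·T1 = [42/125 48/25 56/125 0; 216/125 -21/25 288/125 0; 6/5 0 -9/10 0; 0 0 0 1]
T4·…·T1 = [-84/125 -96/25 -112/125 0; -216/125 21/25 -288/125 0; -18/5 0 27/10 0; 0 0 0 1]
T5·…·T1 = [-516/125 -54/25 -688/125 0; -216/125 21/25 -288/125 0; -18/5 0 27/10 0; 0 0 0 1]
T6·…·T1 = [-516/125 -54/25 -688/125 0; -432/125 42/25 -576/125 0; 18/5 0 -27/10 0; 0 0 0 1]
det M = 108; M⁻¹ = [-21/500 -27/500 8/45 0; -6/25 43/150 0 0; -7/125 -9/125 -2/15 0; 0 0 0 1]
M⁻¹ · (198/625, 2346/625, 693/200)ᵀ = (2/5, 1, -3/4)ᵀ

p = (2/5, 1, -3/4)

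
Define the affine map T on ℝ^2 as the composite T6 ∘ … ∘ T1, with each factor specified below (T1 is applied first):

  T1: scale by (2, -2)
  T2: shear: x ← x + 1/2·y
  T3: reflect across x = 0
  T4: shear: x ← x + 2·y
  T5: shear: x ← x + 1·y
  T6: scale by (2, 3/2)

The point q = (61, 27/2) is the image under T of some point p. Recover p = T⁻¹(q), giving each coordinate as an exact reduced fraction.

p = (-4, -9/2)

T1 = [2 0 0; 0 -2 0; 0 0 1]
T2·T1 = [2 -1 0; 0 -2 0; 0 0 1]
T3·…·T1 = [-2 1 0; 0 -2 0; 0 0 1]
T4·…·T1 = [-2 -3 0; 0 -2 0; 0 0 1]
T5·…·T1 = [-2 -5 0; 0 -2 0; 0 0 1]
T6·…·T1 = [-4 -10 0; 0 -3 0; 0 0 1]
det M = 12; M⁻¹ = [-1/4 5/6 0; 0 -1/3 0; 0 0 1]
M⁻¹ · (61, 27/2)ᵀ = (-4, -9/2)ᵀ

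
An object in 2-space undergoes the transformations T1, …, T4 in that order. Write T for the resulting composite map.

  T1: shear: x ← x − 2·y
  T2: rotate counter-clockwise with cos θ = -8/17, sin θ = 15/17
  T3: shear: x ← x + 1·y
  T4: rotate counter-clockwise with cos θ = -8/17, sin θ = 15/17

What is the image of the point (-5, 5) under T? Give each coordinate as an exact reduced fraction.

T1 shear: x ← x − 2·y: (-5, 5) → (-15, 5)
T2 rotate counter-clockwise with cos θ = -8/17, sin θ = 15/17: (-15, 5) → (45/17, -265/17)
T3 shear: x ← x + 1·y: (45/17, -265/17) → (-220/17, -265/17)
T4 rotate counter-clockwise with cos θ = -8/17, sin θ = 15/17: (-220/17, -265/17) → (5735/289, -1180/289)

T(p) = (5735/289, -1180/289)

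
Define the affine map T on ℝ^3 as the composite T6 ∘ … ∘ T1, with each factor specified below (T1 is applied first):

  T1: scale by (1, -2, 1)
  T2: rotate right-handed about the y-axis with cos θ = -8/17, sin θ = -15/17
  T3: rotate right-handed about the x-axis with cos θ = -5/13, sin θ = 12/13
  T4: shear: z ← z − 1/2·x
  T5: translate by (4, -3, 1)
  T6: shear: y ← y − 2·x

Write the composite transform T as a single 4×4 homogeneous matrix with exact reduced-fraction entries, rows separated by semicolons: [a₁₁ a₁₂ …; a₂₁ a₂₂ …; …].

T1 = [1 0 0 0; 0 -2 0 0; 0 0 1 0; 0 0 0 1]
T2·T1 = [-8/17 0 -15/17 0; 0 -2 0 0; 15/17 0 -8/17 0; 0 0 0 1]
T3·…·T1 = [-8/17 0 -15/17 0; -180/221 10/13 96/221 0; -75/221 -24/13 40/221 0; 0 0 0 1]
T4·…·T1 = [-8/17 0 -15/17 0; -180/221 10/13 96/221 0; -23/221 -24/13 275/442 0; 0 0 0 1]
T5·…·T1 = [-8/17 0 -15/17 4; -180/221 10/13 96/221 -3; -23/221 -24/13 275/442 1; 0 0 0 1]
T6·…·T1 = [-8/17 0 -15/17 4; 28/221 10/13 486/221 -11; -23/221 -24/13 275/442 1; 0 0 0 1]

T = [-8/17 0 -15/17 4; 28/221 10/13 486/221 -11; -23/221 -24/13 275/442 1; 0 0 0 1]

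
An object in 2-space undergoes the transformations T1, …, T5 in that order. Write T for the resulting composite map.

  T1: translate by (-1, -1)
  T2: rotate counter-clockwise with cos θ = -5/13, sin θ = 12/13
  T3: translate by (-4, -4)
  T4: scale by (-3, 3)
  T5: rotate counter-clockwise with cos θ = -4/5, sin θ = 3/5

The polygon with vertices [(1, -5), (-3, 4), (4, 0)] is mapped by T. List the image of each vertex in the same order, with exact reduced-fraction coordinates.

image vertices: (438/65, 84/65), (219/65, 1992/65), (-561/65, 627/65)

T1 translate by (-1, -1): (1, -5) → (0, -6); (-3, 4) → (-4, 3); (4, 0) → (3, -1)
T2 rotate counter-clockwise with cos θ = -5/13, sin θ = 12/13: (0, -6) → (72/13, 30/13); (-4, 3) → (-16/13, -63/13); (3, -1) → (-3/13, 41/13)
T3 translate by (-4, -4): (72/13, 30/13) → (20/13, -22/13); (-16/13, -63/13) → (-68/13, -115/13); (-3/13, 41/13) → (-55/13, -11/13)
T4 scale by (-3, 3): (20/13, -22/13) → (-60/13, -66/13); (-68/13, -115/13) → (204/13, -345/13); (-55/13, -11/13) → (165/13, -33/13)
T5 rotate counter-clockwise with cos θ = -4/5, sin θ = 3/5: (-60/13, -66/13) → (438/65, 84/65); (204/13, -345/13) → (219/65, 1992/65); (165/13, -33/13) → (-561/65, 627/65)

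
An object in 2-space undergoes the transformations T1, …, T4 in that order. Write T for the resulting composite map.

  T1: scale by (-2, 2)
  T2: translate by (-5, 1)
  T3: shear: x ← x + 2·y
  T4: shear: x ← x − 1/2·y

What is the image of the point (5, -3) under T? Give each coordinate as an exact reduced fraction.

T(p) = (-45/2, -5)

T1 scale by (-2, 2): (5, -3) → (-10, -6)
T2 translate by (-5, 1): (-10, -6) → (-15, -5)
T3 shear: x ← x + 2·y: (-15, -5) → (-25, -5)
T4 shear: x ← x − 1/2·y: (-25, -5) → (-45/2, -5)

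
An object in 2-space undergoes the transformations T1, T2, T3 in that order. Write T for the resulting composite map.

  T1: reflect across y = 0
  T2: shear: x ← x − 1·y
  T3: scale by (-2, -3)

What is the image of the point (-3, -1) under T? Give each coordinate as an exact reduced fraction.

T1 reflect across y = 0: (-3, -1) → (-3, 1)
T2 shear: x ← x − 1·y: (-3, 1) → (-4, 1)
T3 scale by (-2, -3): (-4, 1) → (8, -3)

T(p) = (8, -3)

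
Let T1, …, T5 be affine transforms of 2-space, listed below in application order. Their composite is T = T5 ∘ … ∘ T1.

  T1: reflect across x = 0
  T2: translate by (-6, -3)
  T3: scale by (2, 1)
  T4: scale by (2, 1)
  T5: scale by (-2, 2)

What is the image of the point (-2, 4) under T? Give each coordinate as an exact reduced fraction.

T(p) = (32, 2)

T1 reflect across x = 0: (-2, 4) → (2, 4)
T2 translate by (-6, -3): (2, 4) → (-4, 1)
T3 scale by (2, 1): (-4, 1) → (-8, 1)
T4 scale by (2, 1): (-8, 1) → (-16, 1)
T5 scale by (-2, 2): (-16, 1) → (32, 2)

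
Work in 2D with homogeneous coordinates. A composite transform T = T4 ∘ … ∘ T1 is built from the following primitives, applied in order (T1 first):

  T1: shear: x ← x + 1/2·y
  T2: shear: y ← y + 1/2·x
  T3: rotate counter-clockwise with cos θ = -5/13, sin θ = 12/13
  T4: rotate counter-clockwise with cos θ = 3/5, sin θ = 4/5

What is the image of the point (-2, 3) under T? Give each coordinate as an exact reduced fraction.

T(p) = (-5/26, -145/52)

T1 shear: x ← x + 1/2·y: (-2, 3) → (-1/2, 3)
T2 shear: y ← y + 1/2·x: (-1/2, 3) → (-1/2, 11/4)
T3 rotate counter-clockwise with cos θ = -5/13, sin θ = 12/13: (-1/2, 11/4) → (-61/26, -79/52)
T4 rotate counter-clockwise with cos θ = 3/5, sin θ = 4/5: (-61/26, -79/52) → (-5/26, -145/52)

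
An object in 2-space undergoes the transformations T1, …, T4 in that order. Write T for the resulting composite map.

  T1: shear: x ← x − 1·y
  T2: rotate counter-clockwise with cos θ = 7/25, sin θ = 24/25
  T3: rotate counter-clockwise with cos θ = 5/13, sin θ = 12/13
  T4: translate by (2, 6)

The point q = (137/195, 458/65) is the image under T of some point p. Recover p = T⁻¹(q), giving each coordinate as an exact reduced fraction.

p = (5/3, 0)

T1 = [1 -1 0; 0 1 0; 0 0 1]
T2·T1 = [7/25 -31/25 0; 24/25 -17/25 0; 0 0 1]
T3·…·T1 = [-253/325 49/325 0; 204/325 -457/325 0; 0 0 1]
T4·…·T1 = [-253/325 49/325 2; 204/325 -457/325 6; 0 0 1]
det M = 1; M⁻¹ = [-457/325 -49/325 1208/325; -204/325 -253/325 1926/325; 0 0 1]
M⁻¹ · (137/195, 458/65)ᵀ = (5/3, 0)ᵀ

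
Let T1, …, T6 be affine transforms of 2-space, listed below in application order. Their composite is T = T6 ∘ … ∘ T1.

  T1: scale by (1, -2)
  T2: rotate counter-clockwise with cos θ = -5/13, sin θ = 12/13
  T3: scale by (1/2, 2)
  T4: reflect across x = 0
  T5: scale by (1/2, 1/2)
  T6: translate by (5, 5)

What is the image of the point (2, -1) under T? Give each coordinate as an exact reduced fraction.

T(p) = (147/26, 79/13)

T1 scale by (1, -2): (2, -1) → (2, 2)
T2 rotate counter-clockwise with cos θ = -5/13, sin θ = 12/13: (2, 2) → (-34/13, 14/13)
T3 scale by (1/2, 2): (-34/13, 14/13) → (-17/13, 28/13)
T4 reflect across x = 0: (-17/13, 28/13) → (17/13, 28/13)
T5 scale by (1/2, 1/2): (17/13, 28/13) → (17/26, 14/13)
T6 translate by (5, 5): (17/26, 14/13) → (147/26, 79/13)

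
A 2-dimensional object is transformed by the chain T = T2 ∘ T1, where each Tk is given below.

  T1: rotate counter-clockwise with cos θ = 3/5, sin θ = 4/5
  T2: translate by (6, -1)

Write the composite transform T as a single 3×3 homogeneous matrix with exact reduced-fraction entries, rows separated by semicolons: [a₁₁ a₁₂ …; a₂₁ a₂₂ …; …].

T = [3/5 -4/5 6; 4/5 3/5 -1; 0 0 1]

T1 = [3/5 -4/5 0; 4/5 3/5 0; 0 0 1]
T2·T1 = [3/5 -4/5 6; 4/5 3/5 -1; 0 0 1]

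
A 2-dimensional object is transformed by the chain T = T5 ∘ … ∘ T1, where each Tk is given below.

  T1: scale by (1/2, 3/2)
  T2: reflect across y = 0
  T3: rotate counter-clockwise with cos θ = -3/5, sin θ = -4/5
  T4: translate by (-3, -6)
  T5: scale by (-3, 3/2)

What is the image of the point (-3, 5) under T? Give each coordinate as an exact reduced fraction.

T1 scale by (1/2, 3/2): (-3, 5) → (-3/2, 15/2)
T2 reflect across y = 0: (-3/2, 15/2) → (-3/2, -15/2)
T3 rotate counter-clockwise with cos θ = -3/5, sin θ = -4/5: (-3/2, -15/2) → (-51/10, 57/10)
T4 translate by (-3, -6): (-51/10, 57/10) → (-81/10, -3/10)
T5 scale by (-3, 3/2): (-81/10, -3/10) → (243/10, -9/20)

T(p) = (243/10, -9/20)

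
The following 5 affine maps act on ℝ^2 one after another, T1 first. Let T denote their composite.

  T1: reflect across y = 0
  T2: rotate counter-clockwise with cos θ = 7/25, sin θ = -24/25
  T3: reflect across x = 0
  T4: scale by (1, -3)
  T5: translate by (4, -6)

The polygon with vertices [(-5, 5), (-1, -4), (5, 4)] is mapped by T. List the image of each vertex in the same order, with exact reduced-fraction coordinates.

T1 reflect across y = 0: (-5, 5) → (-5, -5); (-1, -4) → (-1, 4); (5, 4) → (5, -4)
T2 rotate counter-clockwise with cos θ = 7/25, sin θ = -24/25: (-5, -5) → (-31/5, 17/5); (-1, 4) → (89/25, 52/25); (5, -4) → (-61/25, -148/25)
T3 reflect across x = 0: (-31/5, 17/5) → (31/5, 17/5); (89/25, 52/25) → (-89/25, 52/25); (-61/25, -148/25) → (61/25, -148/25)
T4 scale by (1, -3): (31/5, 17/5) → (31/5, -51/5); (-89/25, 52/25) → (-89/25, -156/25); (61/25, -148/25) → (61/25, 444/25)
T5 translate by (4, -6): (31/5, -51/5) → (51/5, -81/5); (-89/25, -156/25) → (11/25, -306/25); (61/25, 444/25) → (161/25, 294/25)

image vertices: (51/5, -81/5), (11/25, -306/25), (161/25, 294/25)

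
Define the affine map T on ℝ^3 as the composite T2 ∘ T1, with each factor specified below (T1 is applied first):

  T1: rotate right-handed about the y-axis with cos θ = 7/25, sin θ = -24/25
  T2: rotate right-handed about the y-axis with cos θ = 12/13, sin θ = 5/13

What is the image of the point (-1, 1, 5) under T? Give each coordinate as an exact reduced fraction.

T(p) = (-113/25, 1, 59/25)

T1 rotate right-handed about the y-axis with cos θ = 7/25, sin θ = -24/25: (-1, 1, 5) → (-127/25, 1, 11/25)
T2 rotate right-handed about the y-axis with cos θ = 12/13, sin θ = 5/13: (-127/25, 1, 11/25) → (-113/25, 1, 59/25)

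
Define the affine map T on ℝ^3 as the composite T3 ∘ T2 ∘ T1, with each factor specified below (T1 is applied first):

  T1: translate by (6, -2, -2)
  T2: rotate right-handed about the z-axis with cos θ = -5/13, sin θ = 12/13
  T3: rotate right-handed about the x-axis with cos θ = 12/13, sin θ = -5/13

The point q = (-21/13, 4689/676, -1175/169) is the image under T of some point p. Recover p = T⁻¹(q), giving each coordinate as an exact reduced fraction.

p = (3, 0, -7/4)

T1 = [1 0 0 6; 0 1 0 -2; 0 0 1 -2; 0 0 0 1]
T2·T1 = [-5/13 -12/13 0 -6/13; 12/13 -5/13 0 82/13; 0 0 1 -2; 0 0 0 1]
T3·…·T1 = [-5/13 -12/13 0 -6/13; 144/169 -60/169 5/13 854/169; -60/169 25/169 12/13 -722/169; 0 0 0 1]
det M = 1; M⁻¹ = [-5/13 144/169 -60/169 -6; -12/13 -60/169 25/169 2; 0 5/13 12/13 2; 0 0 0 1]
M⁻¹ · (-21/13, 4689/676, -1175/169)ᵀ = (3, 0, -7/4)ᵀ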